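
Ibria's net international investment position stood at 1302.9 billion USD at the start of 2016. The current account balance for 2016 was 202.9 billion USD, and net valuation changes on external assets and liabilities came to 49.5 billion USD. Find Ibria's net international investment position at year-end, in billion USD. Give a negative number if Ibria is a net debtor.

1555.3

Change in NIIP = current account + net valuation change = 202.9 + 49.5 = 252.4
End-of-year NIIP = 1302.9 + 252.4 = 1555.3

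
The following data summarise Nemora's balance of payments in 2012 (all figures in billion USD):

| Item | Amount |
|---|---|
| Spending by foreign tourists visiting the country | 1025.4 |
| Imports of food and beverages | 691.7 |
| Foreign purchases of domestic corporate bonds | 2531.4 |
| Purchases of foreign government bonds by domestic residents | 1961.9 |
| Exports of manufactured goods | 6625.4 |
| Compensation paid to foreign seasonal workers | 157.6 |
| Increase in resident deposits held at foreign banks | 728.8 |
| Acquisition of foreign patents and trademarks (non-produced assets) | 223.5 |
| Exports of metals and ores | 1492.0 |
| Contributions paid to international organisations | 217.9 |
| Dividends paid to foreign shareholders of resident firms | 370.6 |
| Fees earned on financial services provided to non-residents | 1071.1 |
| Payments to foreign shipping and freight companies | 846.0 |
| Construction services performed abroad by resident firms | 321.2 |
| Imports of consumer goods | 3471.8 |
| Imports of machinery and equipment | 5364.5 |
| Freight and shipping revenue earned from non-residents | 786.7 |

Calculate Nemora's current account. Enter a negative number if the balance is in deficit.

Goods: -5364.5 - 691.7 + 1492.0 - 3471.8 + 6625.4 = -1410.6
Services: 1025.4 - 846.0 + 786.7 + 1071.1 + 321.2 = 2358.4
Primary income: -370.6 - 157.6 = -528.2
Secondary income: -217.9
Current account = (-1410.6) + 2358.4 + (-528.2) + (-217.9) = 201.7
(Excluded from the current account — financial account: foreign purchases of domestic corporate bonds 2531.4, purchases of foreign government bonds by domestic residents 1961.9, increase in resident deposits held at foreign banks 728.8; capital account: acquisition of foreign patents and trademarks (non-produced assets) 223.5.)

201.7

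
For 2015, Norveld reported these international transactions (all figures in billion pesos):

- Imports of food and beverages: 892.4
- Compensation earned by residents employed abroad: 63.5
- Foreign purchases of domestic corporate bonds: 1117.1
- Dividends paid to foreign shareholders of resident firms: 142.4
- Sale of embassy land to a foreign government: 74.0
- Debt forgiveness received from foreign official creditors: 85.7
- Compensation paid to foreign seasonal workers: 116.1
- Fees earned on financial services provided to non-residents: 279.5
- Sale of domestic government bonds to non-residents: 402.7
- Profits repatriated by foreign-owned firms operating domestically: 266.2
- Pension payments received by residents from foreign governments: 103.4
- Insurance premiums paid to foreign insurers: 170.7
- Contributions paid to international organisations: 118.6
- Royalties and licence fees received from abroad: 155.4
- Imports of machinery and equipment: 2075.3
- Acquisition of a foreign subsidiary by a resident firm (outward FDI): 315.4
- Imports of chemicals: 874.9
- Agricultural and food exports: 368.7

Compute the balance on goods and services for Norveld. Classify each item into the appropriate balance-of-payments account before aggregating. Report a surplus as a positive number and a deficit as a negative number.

Goods: 368.7 - 892.4 - 874.9 - 2075.3 = -3473.9
Services: -170.7 + 155.4 + 279.5 = 264.2
Trade balance = -3473.9 + 264.2 = -3209.7
(Excluded from the trade balance — primary income: compensation earned by residents employed abroad 63.5, dividends paid to foreign shareholders of resident firms 142.4, compensation paid to foreign seasonal workers 116.1, profits repatriated by foreign-owned firms operating domestically 266.2; financial account: foreign purchases of domestic corporate bonds 1117.1, sale of domestic government bonds to non-residents 402.7, acquisition of a foreign subsidiary by a resident firm (outward FDI) 315.4; capital account: sale of embassy land to a foreign government 74.0, debt forgiveness received from foreign official creditors 85.7; secondary income: pension payments received by residents from foreign governments 103.4, contributions paid to international organisations 118.6.)

-3209.7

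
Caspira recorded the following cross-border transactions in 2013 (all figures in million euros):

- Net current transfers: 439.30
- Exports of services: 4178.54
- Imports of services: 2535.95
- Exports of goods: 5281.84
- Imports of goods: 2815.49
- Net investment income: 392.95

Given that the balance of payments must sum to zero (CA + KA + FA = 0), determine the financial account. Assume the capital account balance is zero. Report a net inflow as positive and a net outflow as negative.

Goods balance = 5281.84 - 2815.49 = 2466.35
Services balance = 4178.54 - 2535.95 = 1642.59
Trade balance (goods + services) = 2466.35 + 1642.59 = 4108.94
Net primary income = 392.95
Net secondary income = 439.30
Current account = 4108.94 + 392.95 + 439.30 = 4941.19
Financial account = -(4941.19) = -4941.19

-4941.19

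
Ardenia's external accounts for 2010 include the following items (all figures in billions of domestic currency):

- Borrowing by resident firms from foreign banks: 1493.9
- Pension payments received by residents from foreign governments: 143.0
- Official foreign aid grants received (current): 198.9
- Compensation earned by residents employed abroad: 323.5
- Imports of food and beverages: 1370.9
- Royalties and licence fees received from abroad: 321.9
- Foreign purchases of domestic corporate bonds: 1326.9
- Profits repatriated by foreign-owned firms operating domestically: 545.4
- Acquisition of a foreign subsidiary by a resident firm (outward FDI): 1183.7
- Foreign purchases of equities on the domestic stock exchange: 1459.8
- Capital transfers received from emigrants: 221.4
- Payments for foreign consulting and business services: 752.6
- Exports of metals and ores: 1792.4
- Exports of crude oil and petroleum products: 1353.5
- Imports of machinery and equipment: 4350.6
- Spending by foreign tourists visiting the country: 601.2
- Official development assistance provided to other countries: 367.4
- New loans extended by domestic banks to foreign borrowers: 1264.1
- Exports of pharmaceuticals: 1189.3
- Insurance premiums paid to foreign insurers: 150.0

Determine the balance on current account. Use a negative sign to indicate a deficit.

-1613.2

Goods: -1370.9 + 1189.3 + 1792.4 + 1353.5 - 4350.6 = -1386.3
Services: -150.0 + 601.2 - 752.6 + 321.9 = 20.5
Primary income: -545.4 + 323.5 = -221.9
Secondary income: 143.0 + 198.9 - 367.4 = -25.5
Current account = (-1386.3) + 20.5 + (-221.9) + (-25.5) = -1613.2
(Excluded from the current account — financial account: borrowing by resident firms from foreign banks 1493.9, foreign purchases of domestic corporate bonds 1326.9, acquisition of a foreign subsidiary by a resident firm (outward FDI) 1183.7, foreign purchases of equities on the domestic stock exchange 1459.8, new loans extended by domestic banks to foreign borrowers 1264.1; capital account: capital transfers received from emigrants 221.4.)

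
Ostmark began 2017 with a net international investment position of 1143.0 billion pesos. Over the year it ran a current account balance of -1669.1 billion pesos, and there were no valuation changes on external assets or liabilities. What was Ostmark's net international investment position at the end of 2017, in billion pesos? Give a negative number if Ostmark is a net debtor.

With no valuation effects, change in NIIP = current account = -1669.1
End-of-year NIIP = 1143.0 + (-1669.1) = -526.1

-526.1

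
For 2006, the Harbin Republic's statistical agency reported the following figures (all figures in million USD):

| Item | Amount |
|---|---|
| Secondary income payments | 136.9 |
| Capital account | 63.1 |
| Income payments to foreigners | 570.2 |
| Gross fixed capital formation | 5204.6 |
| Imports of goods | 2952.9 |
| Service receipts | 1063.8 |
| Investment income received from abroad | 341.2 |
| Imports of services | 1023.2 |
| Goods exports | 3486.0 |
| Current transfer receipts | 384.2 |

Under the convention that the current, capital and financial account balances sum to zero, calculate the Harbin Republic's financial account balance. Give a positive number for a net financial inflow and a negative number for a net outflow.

Goods balance = 3486.0 - 2952.9 = 533.1
Services balance = 1063.8 - 1023.2 = 40.6
Trade balance (goods + services) = 533.1 + 40.6 = 573.7
Net primary income = 341.2 - 570.2 = -229.0
Net secondary income = 384.2 - 136.9 = 247.3
Current account = 573.7 + (-229.0) + 247.3 = 592.0
Financial account = -(592.0 + 63.1) = -655.1

-655.1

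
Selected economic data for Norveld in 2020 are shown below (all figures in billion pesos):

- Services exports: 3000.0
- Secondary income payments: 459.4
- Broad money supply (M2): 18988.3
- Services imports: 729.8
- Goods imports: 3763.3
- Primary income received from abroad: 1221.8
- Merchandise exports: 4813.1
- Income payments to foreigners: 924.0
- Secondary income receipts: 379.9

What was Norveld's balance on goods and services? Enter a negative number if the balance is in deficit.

3320.0

Goods balance = 4813.1 - 3763.3 = 1049.8
Services balance = 3000.0 - 729.8 = 2270.2
Trade balance (goods + services) = 1049.8 + 2270.2 = 3320.0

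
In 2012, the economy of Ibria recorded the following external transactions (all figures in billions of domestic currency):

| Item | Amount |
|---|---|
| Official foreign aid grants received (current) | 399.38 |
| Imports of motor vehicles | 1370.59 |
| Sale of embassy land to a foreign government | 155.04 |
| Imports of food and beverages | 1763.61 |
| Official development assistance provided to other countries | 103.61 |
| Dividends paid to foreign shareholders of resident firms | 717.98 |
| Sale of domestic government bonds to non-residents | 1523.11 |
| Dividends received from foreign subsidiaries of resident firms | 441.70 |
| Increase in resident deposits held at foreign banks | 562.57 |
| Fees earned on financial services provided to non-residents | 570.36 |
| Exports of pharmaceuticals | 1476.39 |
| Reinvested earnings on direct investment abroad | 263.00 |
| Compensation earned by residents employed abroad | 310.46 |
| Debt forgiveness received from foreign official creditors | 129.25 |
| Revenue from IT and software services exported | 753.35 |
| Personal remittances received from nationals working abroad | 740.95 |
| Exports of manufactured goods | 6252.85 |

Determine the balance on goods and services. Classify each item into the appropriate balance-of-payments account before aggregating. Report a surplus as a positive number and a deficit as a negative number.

Goods: 1476.39 - 1370.59 + 6252.85 - 1763.61 = 4595.04
Services: 570.36 + 753.35 = 1323.71
Trade balance = 4595.04 + 1323.71 = 5918.75
(Excluded from the trade balance — secondary income: official foreign aid grants received (current) 399.38, official development assistance provided to other countries 103.61, personal remittances received from nationals working abroad 740.95; capital account: sale of embassy land to a foreign government 155.04, debt forgiveness received from foreign official creditors 129.25; primary income: dividends paid to foreign shareholders of resident firms 717.98, dividends received from foreign subsidiaries of resident firms 441.70, reinvested earnings on direct investment abroad 263.00, compensation earned by residents employed abroad 310.46; financial account: sale of domestic government bonds to non-residents 1523.11, increase in resident deposits held at foreign banks 562.57.)

5918.75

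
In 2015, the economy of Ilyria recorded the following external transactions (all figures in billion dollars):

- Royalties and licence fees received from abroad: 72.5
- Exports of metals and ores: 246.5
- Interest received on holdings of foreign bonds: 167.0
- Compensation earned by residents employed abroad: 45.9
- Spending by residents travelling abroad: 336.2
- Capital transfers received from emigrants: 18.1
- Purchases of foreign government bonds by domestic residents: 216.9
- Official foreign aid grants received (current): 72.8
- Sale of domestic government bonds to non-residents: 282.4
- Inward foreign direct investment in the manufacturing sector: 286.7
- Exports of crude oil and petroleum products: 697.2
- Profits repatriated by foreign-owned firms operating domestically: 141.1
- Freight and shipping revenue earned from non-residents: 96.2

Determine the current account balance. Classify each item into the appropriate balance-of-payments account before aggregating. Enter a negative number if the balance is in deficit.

920.8

Goods: 246.5 + 697.2 = 943.7
Services: -336.2 + 96.2 + 72.5 = -167.5
Primary income: 45.9 - 141.1 + 167.0 = 71.8
Secondary income: 72.8
Current account = 943.7 + (-167.5) + 71.8 + 72.8 = 920.8
(Excluded from the current account — capital account: capital transfers received from emigrants 18.1; financial account: purchases of foreign government bonds by domestic residents 216.9, sale of domestic government bonds to non-residents 282.4, inward foreign direct investment in the manufacturing sector 286.7.)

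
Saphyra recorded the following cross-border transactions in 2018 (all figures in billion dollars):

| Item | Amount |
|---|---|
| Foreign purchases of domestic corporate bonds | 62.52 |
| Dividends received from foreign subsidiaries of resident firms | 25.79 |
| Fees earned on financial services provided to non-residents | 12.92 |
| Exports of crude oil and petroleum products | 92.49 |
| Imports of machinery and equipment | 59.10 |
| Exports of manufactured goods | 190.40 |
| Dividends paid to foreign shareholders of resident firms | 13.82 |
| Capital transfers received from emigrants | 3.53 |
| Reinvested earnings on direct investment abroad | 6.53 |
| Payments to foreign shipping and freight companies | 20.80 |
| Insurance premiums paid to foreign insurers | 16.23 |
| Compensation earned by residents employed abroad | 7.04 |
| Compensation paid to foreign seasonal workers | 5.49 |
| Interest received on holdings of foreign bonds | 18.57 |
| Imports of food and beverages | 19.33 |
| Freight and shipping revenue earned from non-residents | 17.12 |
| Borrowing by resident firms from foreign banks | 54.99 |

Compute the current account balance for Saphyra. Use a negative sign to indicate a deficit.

Goods: -59.10 + 190.40 - 19.33 + 92.49 = 204.46
Services: 17.12 + 12.92 - 16.23 - 20.80 = -6.99
Primary income: -5.49 + 7.04 - 13.82 + 25.79 + 6.53 + 18.57 = 38.62
Current account = 204.46 + (-6.99) + 38.62 = 236.09
(Excluded from the current account — financial account: foreign purchases of domestic corporate bonds 62.52, borrowing by resident firms from foreign banks 54.99; capital account: capital transfers received from emigrants 3.53.)

236.09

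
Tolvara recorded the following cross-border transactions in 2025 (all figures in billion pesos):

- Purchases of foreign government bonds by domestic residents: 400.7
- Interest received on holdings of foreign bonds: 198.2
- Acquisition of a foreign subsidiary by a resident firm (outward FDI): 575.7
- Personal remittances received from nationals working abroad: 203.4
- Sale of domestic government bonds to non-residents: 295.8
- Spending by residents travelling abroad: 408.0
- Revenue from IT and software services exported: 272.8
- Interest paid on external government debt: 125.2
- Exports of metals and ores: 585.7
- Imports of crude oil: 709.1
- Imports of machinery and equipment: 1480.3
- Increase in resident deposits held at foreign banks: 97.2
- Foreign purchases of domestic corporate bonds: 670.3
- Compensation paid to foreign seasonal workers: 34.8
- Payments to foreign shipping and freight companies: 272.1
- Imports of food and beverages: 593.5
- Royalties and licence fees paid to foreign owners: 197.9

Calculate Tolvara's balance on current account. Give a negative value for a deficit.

Goods: -593.5 - 1480.3 - 709.1 + 585.7 = -2197.2
Services: -197.9 - 408.0 - 272.1 + 272.8 = -605.2
Primary income: -34.8 - 125.2 + 198.2 = 38.2
Secondary income: 203.4
Current account = (-2197.2) + (-605.2) + 38.2 + 203.4 = -2560.8
(Excluded from the current account — financial account: purchases of foreign government bonds by domestic residents 400.7, acquisition of a foreign subsidiary by a resident firm (outward FDI) 575.7, sale of domestic government bonds to non-residents 295.8, increase in resident deposits held at foreign banks 97.2, foreign purchases of domestic corporate bonds 670.3.)

-2560.8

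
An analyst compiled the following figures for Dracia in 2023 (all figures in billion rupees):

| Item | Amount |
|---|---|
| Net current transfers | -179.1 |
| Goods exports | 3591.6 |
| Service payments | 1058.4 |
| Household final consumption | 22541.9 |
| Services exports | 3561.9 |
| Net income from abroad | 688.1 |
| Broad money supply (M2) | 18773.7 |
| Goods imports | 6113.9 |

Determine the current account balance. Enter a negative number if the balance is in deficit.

Goods balance = 3591.6 - 6113.9 = -2522.3
Services balance = 3561.9 - 1058.4 = 2503.5
Trade balance (goods + services) = -2522.3 + 2503.5 = -18.8
Net primary income = 688.1
Net secondary income = -179.1
Current account = -18.8 + 688.1 + (-179.1) = 490.2

490.2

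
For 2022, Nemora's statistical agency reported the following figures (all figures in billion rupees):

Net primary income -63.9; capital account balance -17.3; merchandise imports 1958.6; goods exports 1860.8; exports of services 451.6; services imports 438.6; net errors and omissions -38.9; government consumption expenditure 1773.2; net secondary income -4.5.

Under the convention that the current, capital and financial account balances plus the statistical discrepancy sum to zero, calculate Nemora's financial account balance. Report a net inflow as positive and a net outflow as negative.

Goods balance = 1860.8 - 1958.6 = -97.8
Services balance = 451.6 - 438.6 = 13.0
Trade balance (goods + services) = -97.8 + 13.0 = -84.8
Net primary income = -63.9
Net secondary income = -4.5
Current account = -84.8 + (-63.9) + (-4.5) = -153.2
Financial account = -(-153.2 + (-17.3) + (-38.9)) = 209.4

209.4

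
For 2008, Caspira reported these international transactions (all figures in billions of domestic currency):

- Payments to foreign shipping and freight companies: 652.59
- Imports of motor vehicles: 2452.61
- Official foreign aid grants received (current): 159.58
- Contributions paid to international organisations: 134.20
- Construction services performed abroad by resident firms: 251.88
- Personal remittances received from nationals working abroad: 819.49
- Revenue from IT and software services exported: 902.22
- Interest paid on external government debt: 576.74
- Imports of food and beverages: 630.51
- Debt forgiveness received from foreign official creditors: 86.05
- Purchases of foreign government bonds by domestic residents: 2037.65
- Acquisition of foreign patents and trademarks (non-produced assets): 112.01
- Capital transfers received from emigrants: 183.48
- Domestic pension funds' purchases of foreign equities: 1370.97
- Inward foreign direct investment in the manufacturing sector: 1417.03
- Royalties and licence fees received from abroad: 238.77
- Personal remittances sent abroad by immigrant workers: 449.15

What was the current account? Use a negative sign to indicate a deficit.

Goods: -2452.61 - 630.51 = -3083.12
Services: -652.59 + 902.22 + 251.88 + 238.77 = 740.28
Primary income: -576.74
Secondary income: -449.15 - 134.20 + 819.49 + 159.58 = 395.72
Current account = (-3083.12) + 740.28 + (-576.74) + 395.72 = -2523.86
(Excluded from the current account — capital account: debt forgiveness received from foreign official creditors 86.05, acquisition of foreign patents and trademarks (non-produced assets) 112.01, capital transfers received from emigrants 183.48; financial account: purchases of foreign government bonds by domestic residents 2037.65, domestic pension funds' purchases of foreign equities 1370.97, inward foreign direct investment in the manufacturing sector 1417.03.)

-2523.86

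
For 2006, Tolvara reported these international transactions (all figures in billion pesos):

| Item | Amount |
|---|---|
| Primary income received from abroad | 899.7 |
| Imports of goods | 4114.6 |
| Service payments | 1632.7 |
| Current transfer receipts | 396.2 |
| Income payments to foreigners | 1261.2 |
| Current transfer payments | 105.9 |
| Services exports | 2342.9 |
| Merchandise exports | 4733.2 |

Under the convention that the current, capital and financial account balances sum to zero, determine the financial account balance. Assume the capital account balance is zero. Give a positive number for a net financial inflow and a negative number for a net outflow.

-1257.6

Goods balance = 4733.2 - 4114.6 = 618.6
Services balance = 2342.9 - 1632.7 = 710.2
Trade balance (goods + services) = 618.6 + 710.2 = 1328.8
Net primary income = 899.7 - 1261.2 = -361.5
Net secondary income = 396.2 - 105.9 = 290.3
Current account = 1328.8 + (-361.5) + 290.3 = 1257.6
Financial account = -(1257.6) = -1257.6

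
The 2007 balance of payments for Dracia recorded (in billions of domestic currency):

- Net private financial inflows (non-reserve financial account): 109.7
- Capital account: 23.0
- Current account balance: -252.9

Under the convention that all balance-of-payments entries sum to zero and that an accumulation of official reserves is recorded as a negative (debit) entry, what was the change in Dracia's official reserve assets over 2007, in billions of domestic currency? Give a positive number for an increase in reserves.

-120.2

Official reserve transactions balance = -((-252.9) + 23.0 + 109.7) = 120.2
An accumulation of reserves is recorded as a debit (negative entry), so the change in the stock of reserves is the negative of that balance.
Change in official reserves = -(120.2) = -120.2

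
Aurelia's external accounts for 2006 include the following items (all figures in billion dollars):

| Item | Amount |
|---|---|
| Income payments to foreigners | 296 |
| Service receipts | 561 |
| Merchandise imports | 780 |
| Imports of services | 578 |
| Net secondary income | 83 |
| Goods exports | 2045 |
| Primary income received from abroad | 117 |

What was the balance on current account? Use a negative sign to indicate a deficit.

1152

Goods balance = 2045 - 780 = 1265
Services balance = 561 - 578 = -17
Trade balance (goods + services) = 1265 + (-17) = 1248
Net primary income = 117 - 296 = -179
Net secondary income = 83
Current account = 1248 + (-179) + 83 = 1152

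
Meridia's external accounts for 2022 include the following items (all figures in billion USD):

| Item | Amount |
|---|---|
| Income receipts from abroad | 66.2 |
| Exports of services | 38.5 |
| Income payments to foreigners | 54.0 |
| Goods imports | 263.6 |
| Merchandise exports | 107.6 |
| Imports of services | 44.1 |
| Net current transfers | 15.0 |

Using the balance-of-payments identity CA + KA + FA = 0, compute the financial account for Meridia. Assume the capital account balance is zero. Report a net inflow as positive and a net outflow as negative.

134.4

Goods balance = 107.6 - 263.6 = -156.0
Services balance = 38.5 - 44.1 = -5.6
Trade balance (goods + services) = -156.0 + (-5.6) = -161.6
Net primary income = 66.2 - 54.0 = 12.2
Net secondary income = 15.0
Current account = -161.6 + 12.2 + 15.0 = -134.4
Financial account = -(-134.4) = 134.4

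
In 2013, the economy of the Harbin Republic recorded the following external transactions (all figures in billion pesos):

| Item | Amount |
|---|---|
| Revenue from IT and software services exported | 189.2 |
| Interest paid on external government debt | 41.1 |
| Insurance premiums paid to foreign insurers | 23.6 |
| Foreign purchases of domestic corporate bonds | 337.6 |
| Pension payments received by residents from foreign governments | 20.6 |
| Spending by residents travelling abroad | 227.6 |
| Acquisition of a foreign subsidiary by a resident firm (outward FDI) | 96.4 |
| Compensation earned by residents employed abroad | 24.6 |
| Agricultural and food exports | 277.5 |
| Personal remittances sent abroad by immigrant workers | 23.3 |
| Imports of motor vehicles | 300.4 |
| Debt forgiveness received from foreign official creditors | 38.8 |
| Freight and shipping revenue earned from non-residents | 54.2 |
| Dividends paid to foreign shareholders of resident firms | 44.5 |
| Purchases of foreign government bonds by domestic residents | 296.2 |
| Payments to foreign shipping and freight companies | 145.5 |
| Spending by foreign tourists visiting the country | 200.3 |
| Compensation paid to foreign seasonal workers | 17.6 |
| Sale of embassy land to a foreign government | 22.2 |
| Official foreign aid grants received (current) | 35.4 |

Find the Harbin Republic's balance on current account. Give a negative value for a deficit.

-21.8

Goods: -300.4 + 277.5 = -22.9
Services: -227.6 - 23.6 + 200.3 - 145.5 + 54.2 + 189.2 = 47.0
Primary income: -41.1 + 24.6 - 44.5 - 17.6 = -78.6
Secondary income: 20.6 + 35.4 - 23.3 = 32.7
Current account = (-22.9) + 47.0 + (-78.6) + 32.7 = -21.8
(Excluded from the current account — financial account: foreign purchases of domestic corporate bonds 337.6, acquisition of a foreign subsidiary by a resident firm (outward FDI) 96.4, purchases of foreign government bonds by domestic residents 296.2; capital account: debt forgiveness received from foreign official creditors 38.8, sale of embassy land to a foreign government 22.2.)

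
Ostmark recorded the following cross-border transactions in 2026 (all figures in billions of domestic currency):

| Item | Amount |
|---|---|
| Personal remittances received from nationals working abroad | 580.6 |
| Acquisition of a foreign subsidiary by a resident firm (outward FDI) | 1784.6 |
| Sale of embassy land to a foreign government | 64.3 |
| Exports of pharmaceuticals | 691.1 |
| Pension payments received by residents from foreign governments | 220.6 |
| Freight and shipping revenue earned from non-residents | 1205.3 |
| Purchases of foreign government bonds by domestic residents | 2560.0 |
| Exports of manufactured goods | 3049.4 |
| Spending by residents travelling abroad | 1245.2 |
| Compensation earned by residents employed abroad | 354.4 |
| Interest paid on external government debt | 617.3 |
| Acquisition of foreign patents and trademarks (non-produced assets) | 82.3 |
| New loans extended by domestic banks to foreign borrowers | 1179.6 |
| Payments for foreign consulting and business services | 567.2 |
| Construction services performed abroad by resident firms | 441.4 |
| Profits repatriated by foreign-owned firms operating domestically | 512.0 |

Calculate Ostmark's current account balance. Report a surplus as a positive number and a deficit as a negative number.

3601.1

Goods: 691.1 + 3049.4 = 3740.5
Services: 441.4 - 567.2 - 1245.2 + 1205.3 = -165.7
Primary income: -617.3 + 354.4 - 512.0 = -774.9
Secondary income: 220.6 + 580.6 = 801.2
Current account = 3740.5 + (-165.7) + (-774.9) + 801.2 = 3601.1
(Excluded from the current account — financial account: acquisition of a foreign subsidiary by a resident firm (outward FDI) 1784.6, purchases of foreign government bonds by domestic residents 2560.0, new loans extended by domestic banks to foreign borrowers 1179.6; capital account: sale of embassy land to a foreign government 64.3, acquisition of foreign patents and trademarks (non-produced assets) 82.3.)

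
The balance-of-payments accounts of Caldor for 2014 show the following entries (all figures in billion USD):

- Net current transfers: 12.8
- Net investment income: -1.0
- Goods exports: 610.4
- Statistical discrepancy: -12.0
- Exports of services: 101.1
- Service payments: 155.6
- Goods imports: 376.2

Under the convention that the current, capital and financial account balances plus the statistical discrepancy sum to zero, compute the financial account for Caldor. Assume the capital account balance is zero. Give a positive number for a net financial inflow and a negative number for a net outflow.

Goods balance = 610.4 - 376.2 = 234.2
Services balance = 101.1 - 155.6 = -54.5
Trade balance (goods + services) = 234.2 + (-54.5) = 179.7
Net primary income = -1.0
Net secondary income = 12.8
Current account = 179.7 + (-1.0) + 12.8 = 191.5
Financial account = -(191.5 + (-12.0)) = -179.5

-179.5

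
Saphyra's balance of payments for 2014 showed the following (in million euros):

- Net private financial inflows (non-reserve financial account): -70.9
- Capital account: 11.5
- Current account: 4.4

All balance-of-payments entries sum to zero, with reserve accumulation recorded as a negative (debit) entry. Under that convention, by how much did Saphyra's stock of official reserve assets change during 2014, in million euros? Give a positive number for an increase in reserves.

-55.0

Official reserve transactions balance = -(4.4 + 11.5 + (-70.9)) = 55.0
An accumulation of reserves is recorded as a debit (negative entry), so the change in the stock of reserves is the negative of that balance.
Change in official reserves = -(55.0) = -55.0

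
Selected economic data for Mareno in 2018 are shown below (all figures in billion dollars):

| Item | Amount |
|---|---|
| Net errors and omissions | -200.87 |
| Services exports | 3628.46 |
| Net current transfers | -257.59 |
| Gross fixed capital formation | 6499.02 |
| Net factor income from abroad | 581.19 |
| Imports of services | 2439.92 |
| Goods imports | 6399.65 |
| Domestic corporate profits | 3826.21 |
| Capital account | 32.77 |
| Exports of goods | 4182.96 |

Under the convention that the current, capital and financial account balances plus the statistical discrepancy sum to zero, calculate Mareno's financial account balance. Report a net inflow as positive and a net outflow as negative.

Goods balance = 4182.96 - 6399.65 = -2216.69
Services balance = 3628.46 - 2439.92 = 1188.54
Trade balance (goods + services) = -2216.69 + 1188.54 = -1028.15
Net primary income = 581.19
Net secondary income = -257.59
Current account = -1028.15 + 581.19 + (-257.59) = -704.55
Financial account = -(-704.55 + 32.77 + (-200.87)) = 872.65

872.65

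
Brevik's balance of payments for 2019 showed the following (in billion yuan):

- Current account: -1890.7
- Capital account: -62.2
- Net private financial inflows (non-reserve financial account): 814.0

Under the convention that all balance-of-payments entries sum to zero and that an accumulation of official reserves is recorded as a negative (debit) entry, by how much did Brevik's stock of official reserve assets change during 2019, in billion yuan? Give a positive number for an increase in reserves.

Official reserve transactions balance = -((-1890.7) + (-62.2) + 814.0) = 1138.9
An accumulation of reserves is recorded as a debit (negative entry), so the change in the stock of reserves is the negative of that balance.
Change in official reserves = -(1138.9) = -1138.9

-1138.9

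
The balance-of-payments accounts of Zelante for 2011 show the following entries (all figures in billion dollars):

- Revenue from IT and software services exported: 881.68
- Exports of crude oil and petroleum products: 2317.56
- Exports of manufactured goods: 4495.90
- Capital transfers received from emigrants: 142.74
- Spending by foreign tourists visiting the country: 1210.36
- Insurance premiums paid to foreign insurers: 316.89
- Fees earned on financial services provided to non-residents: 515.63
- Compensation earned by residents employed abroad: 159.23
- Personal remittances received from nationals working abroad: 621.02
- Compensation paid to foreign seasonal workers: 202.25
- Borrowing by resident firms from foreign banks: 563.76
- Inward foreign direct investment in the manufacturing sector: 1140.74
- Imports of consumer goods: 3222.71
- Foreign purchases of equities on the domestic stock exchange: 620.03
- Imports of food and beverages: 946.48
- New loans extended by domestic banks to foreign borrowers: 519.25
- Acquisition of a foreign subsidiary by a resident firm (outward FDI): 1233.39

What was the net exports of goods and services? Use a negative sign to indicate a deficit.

4935.05

Goods: -946.48 + 4495.90 + 2317.56 - 3222.71 = 2644.27
Services: -316.89 + 1210.36 + 881.68 + 515.63 = 2290.78
Trade balance = 2644.27 + 2290.78 = 4935.05
(Excluded from the trade balance — capital account: capital transfers received from emigrants 142.74; primary income: compensation earned by residents employed abroad 159.23, compensation paid to foreign seasonal workers 202.25; secondary income: personal remittances received from nationals working abroad 621.02; financial account: borrowing by resident firms from foreign banks 563.76, inward foreign direct investment in the manufacturing sector 1140.74, foreign purchases of equities on the domestic stock exchange 620.03, new loans extended by domestic banks to foreign borrowers 519.25, acquisition of a foreign subsidiary by a resident firm (outward FDI) 1233.39.)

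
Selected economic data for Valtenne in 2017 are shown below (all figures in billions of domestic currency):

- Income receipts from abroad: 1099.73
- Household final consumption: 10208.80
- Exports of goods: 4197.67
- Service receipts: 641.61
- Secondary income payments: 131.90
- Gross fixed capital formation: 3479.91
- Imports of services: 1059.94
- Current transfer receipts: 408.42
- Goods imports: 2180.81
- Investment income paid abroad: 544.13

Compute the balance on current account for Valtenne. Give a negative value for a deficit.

Goods balance = 4197.67 - 2180.81 = 2016.86
Services balance = 641.61 - 1059.94 = -418.33
Trade balance (goods + services) = 2016.86 + (-418.33) = 1598.53
Net primary income = 1099.73 - 544.13 = 555.60
Net secondary income = 408.42 - 131.90 = 276.52
Current account = 1598.53 + 555.60 + 276.52 = 2430.65

2430.65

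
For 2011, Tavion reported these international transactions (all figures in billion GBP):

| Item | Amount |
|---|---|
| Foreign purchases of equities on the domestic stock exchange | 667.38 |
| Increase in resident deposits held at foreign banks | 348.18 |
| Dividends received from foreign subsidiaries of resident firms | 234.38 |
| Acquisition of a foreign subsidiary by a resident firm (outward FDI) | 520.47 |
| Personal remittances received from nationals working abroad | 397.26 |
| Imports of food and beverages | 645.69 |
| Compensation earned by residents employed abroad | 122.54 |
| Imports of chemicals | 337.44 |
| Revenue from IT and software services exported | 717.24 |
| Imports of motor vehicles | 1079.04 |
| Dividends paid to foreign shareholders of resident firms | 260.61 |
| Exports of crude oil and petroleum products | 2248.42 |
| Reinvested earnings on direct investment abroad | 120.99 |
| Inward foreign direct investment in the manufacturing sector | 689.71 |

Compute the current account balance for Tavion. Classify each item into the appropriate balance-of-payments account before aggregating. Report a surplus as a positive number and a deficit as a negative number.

Goods: -337.44 - 1079.04 + 2248.42 - 645.69 = 186.25
Services: 717.24
Primary income: 120.99 + 122.54 - 260.61 + 234.38 = 217.30
Secondary income: 397.26
Current account = 186.25 + 717.24 + 217.30 + 397.26 = 1518.05
(Excluded from the current account — financial account: foreign purchases of equities on the domestic stock exchange 667.38, increase in resident deposits held at foreign banks 348.18, acquisition of a foreign subsidiary by a resident firm (outward FDI) 520.47, inward foreign direct investment in the manufacturing sector 689.71.)

1518.05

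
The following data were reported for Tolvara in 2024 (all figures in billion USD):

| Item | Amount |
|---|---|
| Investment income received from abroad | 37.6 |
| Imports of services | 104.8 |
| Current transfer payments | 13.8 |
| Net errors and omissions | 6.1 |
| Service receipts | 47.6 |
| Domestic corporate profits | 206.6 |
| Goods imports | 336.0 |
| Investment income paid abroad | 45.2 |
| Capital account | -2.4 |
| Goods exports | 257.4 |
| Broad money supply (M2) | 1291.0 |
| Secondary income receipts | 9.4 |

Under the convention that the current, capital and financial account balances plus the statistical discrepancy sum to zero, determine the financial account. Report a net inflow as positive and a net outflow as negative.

Goods balance = 257.4 - 336.0 = -78.6
Services balance = 47.6 - 104.8 = -57.2
Trade balance (goods + services) = -78.6 + (-57.2) = -135.8
Net primary income = 37.6 - 45.2 = -7.6
Net secondary income = 9.4 - 13.8 = -4.4
Current account = -135.8 + (-7.6) + (-4.4) = -147.8
Financial account = -(-147.8 + (-2.4) + 6.1) = 144.1

144.1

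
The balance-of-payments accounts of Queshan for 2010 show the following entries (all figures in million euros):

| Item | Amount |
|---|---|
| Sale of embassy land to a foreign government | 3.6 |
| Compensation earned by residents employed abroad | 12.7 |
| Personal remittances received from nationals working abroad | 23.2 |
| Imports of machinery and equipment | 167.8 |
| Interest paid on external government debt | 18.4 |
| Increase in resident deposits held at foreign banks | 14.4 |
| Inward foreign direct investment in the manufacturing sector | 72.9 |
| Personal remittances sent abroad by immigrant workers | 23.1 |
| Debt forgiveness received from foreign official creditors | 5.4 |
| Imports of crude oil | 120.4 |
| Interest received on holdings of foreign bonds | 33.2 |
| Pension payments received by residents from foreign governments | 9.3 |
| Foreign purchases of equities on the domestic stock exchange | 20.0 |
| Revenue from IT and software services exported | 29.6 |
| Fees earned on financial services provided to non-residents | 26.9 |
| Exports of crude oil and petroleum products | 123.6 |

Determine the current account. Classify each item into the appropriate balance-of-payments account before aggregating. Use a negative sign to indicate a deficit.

-71.2

Goods: 123.6 - 167.8 - 120.4 = -164.6
Services: 26.9 + 29.6 = 56.5
Primary income: 33.2 - 18.4 + 12.7 = 27.5
Secondary income: 23.2 - 23.1 + 9.3 = 9.4
Current account = (-164.6) + 56.5 + 27.5 + 9.4 = -71.2
(Excluded from the current account — capital account: sale of embassy land to a foreign government 3.6, debt forgiveness received from foreign official creditors 5.4; financial account: increase in resident deposits held at foreign banks 14.4, inward foreign direct investment in the manufacturing sector 72.9, foreign purchases of equities on the domestic stock exchange 20.0.)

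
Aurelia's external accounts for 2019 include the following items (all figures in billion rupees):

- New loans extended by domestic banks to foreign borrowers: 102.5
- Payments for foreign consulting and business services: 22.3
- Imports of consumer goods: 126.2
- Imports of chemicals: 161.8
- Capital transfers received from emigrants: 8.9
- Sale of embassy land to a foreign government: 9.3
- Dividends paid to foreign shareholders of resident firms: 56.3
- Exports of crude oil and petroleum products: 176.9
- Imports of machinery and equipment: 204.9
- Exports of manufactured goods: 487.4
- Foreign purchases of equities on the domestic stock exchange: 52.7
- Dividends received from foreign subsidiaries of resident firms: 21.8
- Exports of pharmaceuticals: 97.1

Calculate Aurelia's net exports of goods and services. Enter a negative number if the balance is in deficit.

Goods: -126.2 - 204.9 - 161.8 + 97.1 + 487.4 + 176.9 = 268.5
Services: -22.3
Trade balance = 268.5 + (-22.3) = 246.2
(Excluded from the trade balance — financial account: new loans extended by domestic banks to foreign borrowers 102.5, foreign purchases of equities on the domestic stock exchange 52.7; capital account: capital transfers received from emigrants 8.9, sale of embassy land to a foreign government 9.3; primary income: dividends paid to foreign shareholders of resident firms 56.3, dividends received from foreign subsidiaries of resident firms 21.8.)

246.2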